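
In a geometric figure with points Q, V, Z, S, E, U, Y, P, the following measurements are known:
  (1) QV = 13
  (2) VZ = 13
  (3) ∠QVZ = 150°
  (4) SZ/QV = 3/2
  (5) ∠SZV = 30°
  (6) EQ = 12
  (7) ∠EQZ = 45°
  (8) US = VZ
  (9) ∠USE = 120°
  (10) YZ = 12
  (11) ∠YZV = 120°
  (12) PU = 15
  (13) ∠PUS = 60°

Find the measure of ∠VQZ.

Step 1: By the law of cosines on triangle QVZ: QZ² = 13² + 13² − 2·13·13·cos(150°) = 630.72, so QZ ≈ 25.11.
Step 2: By the inverse law of cosines on triangle VQZ: cos(∠VQZ) = (13² + 25.11² − 13²) / (2·13·25.11) = 630.72/652.97 = 0.9659, so ∠VQZ = 15°.

Therefore, the measure of angle ∠VQZ = 15°.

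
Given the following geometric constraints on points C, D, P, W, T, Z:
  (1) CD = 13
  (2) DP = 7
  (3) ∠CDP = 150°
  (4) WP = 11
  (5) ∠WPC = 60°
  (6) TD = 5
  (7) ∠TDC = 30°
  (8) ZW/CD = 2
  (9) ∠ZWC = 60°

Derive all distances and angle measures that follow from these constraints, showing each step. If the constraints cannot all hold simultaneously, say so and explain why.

The constraints are consistent.

From the given relations:
  ZW = 2·CD = 2·13 = 26

Step 1: From CD = 13, DP = 7, and ∠CDP = 150°, by the law of cosines:
  CP² = CD² + DP² - 2·CD·DP·cos(150°) = 169 + 49 + 157.6 = 375.6
  CP ≈ 19.38

Step 2: From CD = 13, DT = 5, and ∠CDT = 30°, by the law of cosines:
  CT² = CD² + DT² - 2·CD·DT·cos(30°) = 169 + 25 - 112.6 = 81.42
  CT ≈ 9.02

Step 3: From CP = 19.38, PW = 11, and ∠CPW = 60°, by the law of cosines:
  CW² = CP² + PW² - 2·CP·PW·cos(60°) = 375.6 + 121 - 213.2 = 283.4
  CW ≈ 16.84

Step 4: From CD = 13, CP = 19.38, DP = 7, by the inverse law of cosines:
  cos(∠DCP) = (CD² + CP² - DP²) / (2·CD·CP)
  ∠DCP = 10.4°

Step 5: From CD = 13, CT = 9.02, DT = 5, by the inverse law of cosines:
  cos(∠DCT) = (CD² + CT² - DT²) / (2·CD·CT)
  ∠DCT = 16.09°

Step 6: From PC = 19.38, PD = 7, CD = 13, by the inverse law of cosines:
  cos(∠CPD) = (PC² + PD² - CD²) / (2·PC·PD)
  ∠CPD = 19.6°

Step 7: From TC = 9.02, TD = 5, CD = 13, by the inverse law of cosines:
  cos(∠CTD) = (TC² + TD² - CD²) / (2·TC·TD)
  ∠CTD = 133.91°

Step 8: From CW = 16.84, WZ = 26, and ∠CWZ = 60°, by the law of cosines:
  CZ² = CW² + WZ² - 2·CW·WZ·cos(60°) = 283.4 + 676 - 437.7 = 521.7
  CZ ≈ 22.84

Step 9: From CP = 19.38, CW = 16.84, PW = 11, by the inverse law of cosines:
  cos(∠PCW) = (CP² + CW² - PW²) / (2·CP·CW)
  ∠PCW = 34.46°

Step 10: From WC = 16.84, WP = 11, CP = 19.38, by the inverse law of cosines:
  cos(∠CWP) = (WC² + WP² - CP²) / (2·WC·WP)
  ∠CWP = 85.54°

Step 11: From CW = 16.84, CZ = 22.84, WZ = 26, by the inverse law of cosines:
  cos(∠WCZ) = (CW² + CZ² - WZ²) / (2·CW·CZ)
  ∠WCZ = 80.33°

Step 12: From ZC = 22.84, ZW = 26, CW = 16.84, by the inverse law of cosines:
  cos(∠CZW) = (ZC² + ZW² - CW²) / (2·ZC·ZW)
  ∠CZW = 39.67°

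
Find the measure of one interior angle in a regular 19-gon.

Each interior angle of a regular n-gon is (n - 2) * 180 / n.
For n = 19: (19 - 2) * 180 / 19 = 3060/19 = 3060/19 degrees.

3060/19 degrees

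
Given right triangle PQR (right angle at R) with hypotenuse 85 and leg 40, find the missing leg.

QR = sqrt(85^2 - 40^2) = sqrt(5625) = 75

75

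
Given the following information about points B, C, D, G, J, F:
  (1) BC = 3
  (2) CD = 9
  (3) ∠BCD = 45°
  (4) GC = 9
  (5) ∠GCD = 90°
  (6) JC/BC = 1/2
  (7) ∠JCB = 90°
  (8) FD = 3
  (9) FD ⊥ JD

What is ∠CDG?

Step 1: By the law of cosines on triangle DCG: DG² = 9² + 9² − 2·9·9·cos(90°) = 162, so DG = 9·√2.
Step 2: By the inverse law of cosines on triangle CDG: cos(∠CDG) = (9² + (9·√2)² − 9²) / (2·9·9·√2) = 162/229.1 = 0.7071, so ∠CDG = 45°.

Therefore, the measure of angle ∠CDG = 45°.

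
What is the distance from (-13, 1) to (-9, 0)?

d = sqrt((4)^2 + (-1)^2) = sqrt(17)

sqrt(17)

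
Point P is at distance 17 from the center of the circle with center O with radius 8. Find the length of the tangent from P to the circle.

The tangent, radius, and line from the external point to the center form a right triangle.
The right angle is where the tangent meets the radius.
By the Pythagorean theorem: tangent² + 8² = 17²
tangent² = 289 - 64 = 225
tangent = 15

15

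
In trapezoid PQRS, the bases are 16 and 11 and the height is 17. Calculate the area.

A trapezoid's area equals the midsegment times the height.
The midsegment is (16 + 11) / 2 = 27/2.
Area = 27/2 * 17 = 459/2.

459/2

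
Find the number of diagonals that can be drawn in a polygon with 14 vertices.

The number of diagonals in an n-gon is n(n - 3)/2.
For n = 14: 14(14 - 3)/2 = 14 × 11 / 2 = 77.

77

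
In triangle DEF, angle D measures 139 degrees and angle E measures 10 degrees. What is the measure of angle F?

The interior angles sum to 180°: angle F = 180 - 139 - 10 = 31°.
The triangle is obtuse (angles 139°, 10°, 31°).

31 degrees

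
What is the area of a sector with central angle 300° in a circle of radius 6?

Sector area = πr² × θ/360
= π × 6² × 5/6
= π × 36 × 5/6
= 30*pi

30*pi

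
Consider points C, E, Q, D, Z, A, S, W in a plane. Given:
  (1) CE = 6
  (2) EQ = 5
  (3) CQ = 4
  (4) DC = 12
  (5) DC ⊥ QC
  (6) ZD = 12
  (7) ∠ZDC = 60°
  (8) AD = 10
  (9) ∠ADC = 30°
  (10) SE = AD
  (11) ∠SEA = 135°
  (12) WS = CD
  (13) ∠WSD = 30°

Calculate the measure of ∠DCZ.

Step 1: By the law of cosines on triangle CDZ: CZ² = 12² + 12² − 2·12·12·cos(60°) = 144, so CZ = 12.
Step 2: By the inverse law of cosines on triangle DCZ: cos(∠DCZ) = (12² + 12² − 12²) / (2·12·12) = 144/288 = 0.5, so ∠DCZ = 60°.

Therefore, the measure of angle ∠DCZ = 60°.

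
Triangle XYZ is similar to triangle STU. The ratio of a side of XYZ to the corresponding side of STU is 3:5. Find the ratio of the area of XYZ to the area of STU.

The ratio of areas of similar triangles equals the square of the side ratio.
Side ratio = 3:5
Area ratio = (3/5)^2 = 9/25 = 9:25

9:25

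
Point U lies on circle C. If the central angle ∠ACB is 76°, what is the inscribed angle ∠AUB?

By the inscribed angle theorem, the inscribed angle is half the central angle.
Inscribed angle = 76° / 2 = 38°

38°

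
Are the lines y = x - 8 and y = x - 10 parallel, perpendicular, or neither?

Slope of line 1: m1 = 1
Slope of line 2: m2 = 1
Two lines are parallel if and only if they have equal slopes (or both are vertical).
Here m1 = m2 = 1, confirming the lines are parallel.

Parallel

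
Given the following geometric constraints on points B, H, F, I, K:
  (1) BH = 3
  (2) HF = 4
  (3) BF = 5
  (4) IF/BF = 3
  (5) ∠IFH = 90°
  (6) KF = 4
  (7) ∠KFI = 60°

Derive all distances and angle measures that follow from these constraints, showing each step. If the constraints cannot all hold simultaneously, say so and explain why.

The constraints are consistent.

From the given relations:
  IF = 3·BF = 3·5 = 15

Step 1: From HF = 4, FI = 15, and ∠HFI = 90°, by the law of cosines:
  HI² = HF² + FI² - 2·HF·FI·cos(90°) = 16 + 225 - 0 = 241
  HI ≈ 15.52

Step 2: From IF = 15, FK = 4, and ∠IFK = 60°, by the law of cosines:
  IK² = IF² + FK² - 2·IF·FK·cos(60°) = 225 + 16 - 60 = 181
  IK = √181

Step 3: From BF = 5, BH = 3, FH = 4, by the inverse law of cosines:
  cos(∠FBH) = (BF² + BH² - FH²) / (2·BF·BH)
  ∠FBH = 53.13°

Step 4: From HB = 3, HF = 4, BF = 5, by the inverse law of cosines:
  cos(∠BHF) = (HB² + HF² - BF²) / (2·HB·HF)
  ∠BHF = 90°

Step 5: From FB = 5, FH = 4, BH = 3, by the inverse law of cosines:
  cos(∠BFH) = (FB² + FH² - BH²) / (2·FB·FH)
  ∠BFH = 36.87°

Step 6: From HF = 4, HI = 15.52, FI = 15, by the inverse law of cosines:
  cos(∠FHI) = (HF² + HI² - FI²) / (2·HF·HI)
  ∠FHI = 75.07°

Step 7: From IF = 15, IH = 15.52, FH = 4, by the inverse law of cosines:
  cos(∠FIH) = (IF² + IH² - FH²) / (2·IF·IH)
  ∠FIH = 14.93°

Step 8: From IF = 15, IK = √181, FK = 4, by the inverse law of cosines:
  cos(∠FIK) = (IF² + IK² - FK²) / (2·IF·IK)
  ∠FIK = 14.92°

Step 9: From KF = 4, KI = √181, FI = 15, by the inverse law of cosines:
  cos(∠FKI) = (KF² + KI² - FI²) / (2·KF·KI)
  ∠FKI = 105.08°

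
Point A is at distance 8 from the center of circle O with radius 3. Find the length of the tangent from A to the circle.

tangent = √(d² - r²) = √(8² - 3²) = √(64 - 9) = √55 = sqrt(55)

sqrt(55)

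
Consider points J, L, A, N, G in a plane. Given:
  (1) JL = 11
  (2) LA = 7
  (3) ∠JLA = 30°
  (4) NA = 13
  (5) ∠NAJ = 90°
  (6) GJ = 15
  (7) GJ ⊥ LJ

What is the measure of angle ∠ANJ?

Step 1: By the law of cosines on triangle JLA: JA² = 11² + 7² − 2·11·7·cos(30°) = 36.63, so JA ≈ 6.05.
Step 2: By the law of cosines on triangle NAJ: NJ² = 13² + 6.05² − 2·13·6.05·cos(90°) = 205.63, so NJ ≈ 14.34.
Step 3: By the inverse law of cosines on triangle ANJ: cos(∠ANJ) = (13² + 14.34² − 6.05²) / (2·13·14.34) = 338/372.84 = 0.9066, so ∠ANJ = 24.97°.

Therefore, the measure of angle ∠ANJ = 24.97°.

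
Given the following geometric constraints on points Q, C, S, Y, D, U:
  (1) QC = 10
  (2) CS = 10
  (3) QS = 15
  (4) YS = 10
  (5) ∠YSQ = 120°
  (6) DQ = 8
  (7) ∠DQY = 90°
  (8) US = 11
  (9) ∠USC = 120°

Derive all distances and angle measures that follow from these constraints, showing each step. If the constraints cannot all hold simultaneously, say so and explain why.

The constraints are consistent.

Step 1: From QS = 15, SY = 10, and ∠QSY = 120°, by the law of cosines:
  QY² = QS² + SY² - 2·QS·SY·cos(120°) = 225 + 100 + 150 = 475
  QY = 5·√19

Step 2: From CS = 10, SU = 11, and ∠CSU = 120°, by the law of cosines:
  CU² = CS² + SU² - 2·CS·SU·cos(120°) = 100 + 121 + 110 = 331
  CU ≈ 18.19

Step 3: From QC = 10, QS = 15, CS = 10, by the inverse law of cosines:
  cos(∠CQS) = (QC² + QS² - CS²) / (2·QC·QS)
  ∠CQS = 41.41°

Step 4: From CQ = 10, CS = 10, QS = 15, by the inverse law of cosines:
  cos(∠QCS) = (CQ² + CS² - QS²) / (2·CQ·CS)
  ∠QCS = 97.18°

Step 5: From SC = 10, SQ = 15, CQ = 10, by the inverse law of cosines:
  cos(∠CSQ) = (SC² + SQ² - CQ²) / (2·SC·SQ)
  ∠CSQ = 41.41°

Step 6: From YQ = 5·√19, QD = 8, and ∠YQD = 90°, by the law of cosines:
  YD² = YQ² + QD² - 2·YQ·QD·cos(90°) = 475 + 64 - 0 = 539
  YD = 7·√11

Step 7: From QS = 15, QY = 5·√19, SY = 10, by the inverse law of cosines:
  cos(∠SQY) = (QS² + QY² - SY²) / (2·QS·QY)
  ∠SQY = 23.41°

Step 8: From CS = 10, CU = 18.19, SU = 11, by the inverse law of cosines:
  cos(∠SCU) = (CS² + CU² - SU²) / (2·CS·CU)
  ∠SCU = 31.57°

Step 9: From YQ = 5·√19, YS = 10, QS = 15, by the inverse law of cosines:
  cos(∠QYS) = (YQ² + YS² - QS²) / (2·YQ·YS)
  ∠QYS = 36.59°

Step 10: From UC = 18.19, US = 11, CS = 10, by the inverse law of cosines:
  cos(∠CUS) = (UC² + US² - CS²) / (2·UC·US)
  ∠CUS = 28.43°

Step 11: From YD = 7·√11, YQ = 5·√19, DQ = 8, by the inverse law of cosines:
  cos(∠DYQ) = (YD² + YQ² - DQ²) / (2·YD·YQ)
  ∠DYQ = 20.16°

Step 12: From DQ = 8, DY = 7·√11, QY = 5·√19, by the inverse law of cosines:
  cos(∠QDY) = (DQ² + DY² - QY²) / (2·DQ·DY)
  ∠QDY = 69.84°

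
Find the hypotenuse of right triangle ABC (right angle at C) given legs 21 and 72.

In a right triangle, the square of the hypotenuse equals the sum of the squares of the two legs.
The legs are 21 and 72, so the hypotenuse = sqrt(441 + 5184) = sqrt(5625) = 75.

75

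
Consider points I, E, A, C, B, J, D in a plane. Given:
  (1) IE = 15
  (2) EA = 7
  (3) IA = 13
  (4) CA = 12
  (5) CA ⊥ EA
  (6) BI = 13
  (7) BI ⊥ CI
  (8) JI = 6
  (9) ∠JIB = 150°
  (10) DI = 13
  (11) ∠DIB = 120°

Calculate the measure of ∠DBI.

Step 1: By the law of cosines on triangle BID: BD² = 13² + 13² − 2·13·13·cos(120°) = 507, so BD = 13·√3.
Step 2: By the inverse law of cosines on triangle DBI: cos(∠DBI) = ((13·√3)² + 13² − 13²) / (2·13·√3·13) = 507/585.43 = 0.866, so ∠DBI = 30°.

Therefore, the measure of angle ∠DBI = 30°.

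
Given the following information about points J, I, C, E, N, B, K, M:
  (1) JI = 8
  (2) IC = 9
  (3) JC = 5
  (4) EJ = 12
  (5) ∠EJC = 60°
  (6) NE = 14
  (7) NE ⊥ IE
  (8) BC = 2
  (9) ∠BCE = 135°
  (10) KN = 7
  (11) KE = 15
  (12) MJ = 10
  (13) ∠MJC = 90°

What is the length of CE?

Step 1: By the law of cosines on triangle CJE: CE² = 5² + 12² − 2·5·12·cos(60°) = 109, so CE = √109.

Therefore, the length of CE = √109.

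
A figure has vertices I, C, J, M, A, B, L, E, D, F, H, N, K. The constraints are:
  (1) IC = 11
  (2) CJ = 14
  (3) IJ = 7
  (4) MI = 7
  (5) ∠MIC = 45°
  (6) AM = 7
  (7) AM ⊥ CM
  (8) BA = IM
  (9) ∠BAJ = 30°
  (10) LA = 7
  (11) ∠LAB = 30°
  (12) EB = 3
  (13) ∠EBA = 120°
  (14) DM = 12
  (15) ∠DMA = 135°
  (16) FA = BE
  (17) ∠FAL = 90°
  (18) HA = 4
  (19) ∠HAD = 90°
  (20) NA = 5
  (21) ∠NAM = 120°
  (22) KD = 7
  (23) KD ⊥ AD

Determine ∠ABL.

From the given relations: BA = IM = 7.
Step 1: By the law of cosines on triangle BAL: BL² = 7² + 7² − 2·7·7·cos(30°) = 13.13, so BL ≈ 3.62.
Step 2: By the inverse law of cosines on triangle ABL: cos(∠ABL) = (7² + 3.62² − 7²) / (2·7·3.62) = 13.13/50.73 = 0.2588, so ∠ABL = 75°.

Therefore, the measure of angle ∠ABL = 75°.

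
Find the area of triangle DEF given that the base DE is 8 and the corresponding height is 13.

Area = (1/2) * base * height
Area = (1/2) * 8 * 13
Area = 52

52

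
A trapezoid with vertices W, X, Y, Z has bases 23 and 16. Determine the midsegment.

midsegment = (23 + 16) / 2 = 39 / 2 = 39/2

39/2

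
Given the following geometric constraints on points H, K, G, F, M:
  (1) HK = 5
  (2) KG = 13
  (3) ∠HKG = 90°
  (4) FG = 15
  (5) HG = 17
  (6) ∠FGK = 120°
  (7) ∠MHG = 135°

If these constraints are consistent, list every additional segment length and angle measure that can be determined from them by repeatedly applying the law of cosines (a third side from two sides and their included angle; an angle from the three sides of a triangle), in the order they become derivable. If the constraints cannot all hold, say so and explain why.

These constraints are not satisfiable: (1), (2) and (3) already determine HG: by the law of cosines HG² = 5² + 13² − 2·5·13·cos(90°) = 194, so HG = √194, which contradicts (5) HG = 17. No planar figure meets all of them, so nothing further can be derived.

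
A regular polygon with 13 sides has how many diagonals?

Each of the 13 vertices connects to 10 non-adjacent vertices via diagonals.
Total connections = 13 × 10 = 130, but each diagonal is counted twice.
Number of diagonals = 130 / 2 = 65.

65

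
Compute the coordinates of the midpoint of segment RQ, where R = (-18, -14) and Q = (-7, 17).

The midpoint is the average of the coordinates:
x: (-18 + -7)/2 = -25/2
y: (-14 + 17)/2 = 3/2
Midpoint = (-25/2, 3/2)

(-25/2, 3/2)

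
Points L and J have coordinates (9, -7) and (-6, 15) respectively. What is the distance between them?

d = sqrt((-15)^2 + (22)^2) = sqrt(709)

sqrt(709)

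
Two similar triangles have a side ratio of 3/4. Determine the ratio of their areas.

The ratio of areas of similar triangles equals the square of the side ratio.
Side ratio = 3:4
Area ratio = (3/4)^2 = 9/16 = 9:16

9:16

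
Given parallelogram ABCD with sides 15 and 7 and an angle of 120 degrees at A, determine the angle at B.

In a parallelogram, consecutive angles are supplementary (sum to 180°).
angle B = 180 - angle A
angle B = 180 - 120
angle B = 60 degrees

60 degrees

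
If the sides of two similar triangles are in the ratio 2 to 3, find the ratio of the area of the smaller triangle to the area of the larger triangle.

Area scales with the square of linear dimensions. If every length is multiplied by 2/3, then the area is multiplied by (2/3)^2 = 4/9.
The area ratio is 4:9.

4:9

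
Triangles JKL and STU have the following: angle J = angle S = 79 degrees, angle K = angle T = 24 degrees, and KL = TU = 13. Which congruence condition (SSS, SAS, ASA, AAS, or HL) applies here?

The given information provides:
angle J = angle S = 79 degrees, angle K = angle T = 24 degrees, and KL = TU = 13
This matches the AAS congruence theorem.
Two pairs of corresponding angles and a non-included side are equal (Angle-Angle-Side).

AAS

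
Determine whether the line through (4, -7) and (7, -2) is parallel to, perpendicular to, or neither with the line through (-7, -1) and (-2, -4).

Slope of line 1: m1 = (-2 - -7)/(7 - 4) = 5/3 = 5/3
Slope of line 2: m2 = (-4 - -1)/(-2 - -7) = -3/5 = -3/5
m1 * m2 = -1, so perpendicular.

Perpendicular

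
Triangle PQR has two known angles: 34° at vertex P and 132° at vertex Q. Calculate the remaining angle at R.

angle R = 180 - 34 - 132 = 14 degrees.

14 degrees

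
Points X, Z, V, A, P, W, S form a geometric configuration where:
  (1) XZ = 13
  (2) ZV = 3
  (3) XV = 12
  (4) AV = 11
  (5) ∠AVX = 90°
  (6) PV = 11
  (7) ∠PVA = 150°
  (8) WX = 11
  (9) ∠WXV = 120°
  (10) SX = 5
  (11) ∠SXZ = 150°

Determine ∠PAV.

Step 1: By the law of cosines on triangle AVP: AP² = 11² + 11² − 2·11·11·cos(150°) = 451.58, so AP ≈ 21.25.
Step 2: By the inverse law of cosines on triangle PAV: cos(∠PAV) = (21.25² + 11² − 11²) / (2·21.25·11) = 451.58/467.51 = 0.9659, so ∠PAV = 15°.

Therefore, the measure of angle ∠PAV = 15°.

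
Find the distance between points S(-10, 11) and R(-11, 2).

d = sqrt((-1)^2 + (-9)^2) = sqrt(82)

sqrt(82)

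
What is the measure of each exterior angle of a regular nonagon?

Each exterior angle of a regular n-gon is 360 / n.
For n = 9: 360 / 9 = 40 degrees.

40 degrees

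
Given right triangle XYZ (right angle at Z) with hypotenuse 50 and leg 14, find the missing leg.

By the Pythagorean theorem: YZ^2 = XY^2 - XZ^2
YZ^2 = 50^2 - 14^2 = 2500 - 196 = 2304
YZ = sqrt(2304) = 48

48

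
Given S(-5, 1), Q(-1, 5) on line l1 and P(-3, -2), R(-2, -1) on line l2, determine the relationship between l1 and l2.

Slope of line 1: m1 = (5 - 1)/(-1 - -5) = 4/4 = 1
Slope of line 2: m2 = (-1 - -2)/(-2 - -3) = 1/1 = 1
Two lines are parallel if and only if they have equal slopes (or both are vertical).
Here m1 = m2 = 1, confirming the lines are parallel.

Parallel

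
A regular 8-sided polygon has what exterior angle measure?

Each exterior angle of a regular n-gon is 360 / n.
For n = 8: 360 / 8 = 45 degrees.

45 degrees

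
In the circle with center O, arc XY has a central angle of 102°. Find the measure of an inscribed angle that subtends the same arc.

An inscribed angle intercepts an arc from a point on the circle, while the central angle intercepts the same arc from the center.
The inscribed angle is always half the central angle: 102° / 2 = 51°.

51°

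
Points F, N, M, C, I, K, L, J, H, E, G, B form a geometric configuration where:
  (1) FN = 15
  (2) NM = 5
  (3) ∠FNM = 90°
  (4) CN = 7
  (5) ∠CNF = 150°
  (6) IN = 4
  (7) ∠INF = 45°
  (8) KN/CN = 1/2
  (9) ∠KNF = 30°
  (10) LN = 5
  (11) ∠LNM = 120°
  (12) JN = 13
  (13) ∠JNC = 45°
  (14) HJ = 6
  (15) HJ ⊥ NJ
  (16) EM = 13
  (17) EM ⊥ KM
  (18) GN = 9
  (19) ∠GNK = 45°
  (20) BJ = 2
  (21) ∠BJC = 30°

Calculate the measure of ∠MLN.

Step 1: By the law of cosines on triangle LNM: LM² = 5² + 5² − 2·5·5·cos(120°) = 75, so LM = 5·√3.
Step 2: By the inverse law of cosines on triangle MLN: cos(∠MLN) = ((5·√3)² + 5² − 5²) / (2·5·√3·5) = 75/86.6 = 0.866, so ∠MLN = 30°.

Therefore, the measure of angle ∠MLN = 30°.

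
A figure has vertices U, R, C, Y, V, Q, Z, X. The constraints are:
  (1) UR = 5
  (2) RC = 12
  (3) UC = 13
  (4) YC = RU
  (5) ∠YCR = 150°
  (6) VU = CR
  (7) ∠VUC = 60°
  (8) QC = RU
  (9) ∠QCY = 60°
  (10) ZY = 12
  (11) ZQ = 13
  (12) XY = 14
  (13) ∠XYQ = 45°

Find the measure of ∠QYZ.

From the given relations: YC = RU = 5; QC = RU = 5.
Step 1: By the law of cosines on triangle YCQ: YQ² = 5² + 5² − 2·5·5·cos(60°) = 25, so YQ = 5.
Step 2: By the inverse law of cosines on triangle QYZ: cos(∠QYZ) = (5² + 12² − 13²) / (2·5·12) = 0/120 = 0, so ∠QYZ = 90°.

Therefore, the measure of angle ∠QYZ = 90°.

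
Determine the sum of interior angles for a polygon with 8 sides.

The sum of interior angles of an n-sided polygon is (n - 2) * 180.
For n = 8: (8 - 2) * 180 = 6 * 180 = 1080 degrees.

1080 degrees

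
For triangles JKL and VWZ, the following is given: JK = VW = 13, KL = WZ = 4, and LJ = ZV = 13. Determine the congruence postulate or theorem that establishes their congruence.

Consider the given information: JK = VW = 13, KL = WZ = 4, and LJ = ZV = 13
This is not AAS or HL: AAS requires two angles and a non-included side. HL only applies to right triangles with matching hypotenuse and leg.
The correct criterion is SSS. All three pairs of corresponding sides are equal (Side-Side-Side).

SSS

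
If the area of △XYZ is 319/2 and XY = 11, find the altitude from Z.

height = 2 * 319/2 / 11 = 29

29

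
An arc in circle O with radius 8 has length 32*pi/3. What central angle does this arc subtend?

θ = 360 × 32*pi/3 / (2π × 8) = 240° (rearranging arc length formula).

240°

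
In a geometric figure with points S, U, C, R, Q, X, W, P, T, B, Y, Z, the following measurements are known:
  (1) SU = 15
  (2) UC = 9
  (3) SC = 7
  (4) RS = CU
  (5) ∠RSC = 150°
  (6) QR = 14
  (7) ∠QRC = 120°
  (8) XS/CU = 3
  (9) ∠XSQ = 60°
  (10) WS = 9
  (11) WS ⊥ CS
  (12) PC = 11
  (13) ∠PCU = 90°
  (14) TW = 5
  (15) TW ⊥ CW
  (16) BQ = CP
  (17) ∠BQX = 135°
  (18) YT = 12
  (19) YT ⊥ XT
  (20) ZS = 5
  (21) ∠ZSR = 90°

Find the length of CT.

Step 1: By the law of cosines on triangle CSW: CW² = 7² + 9² − 2·7·9·cos(90°) = 130, so CW = √130.
Step 2: By the law of cosines on triangle CWT: CT² = √130² + 5² − 2·√130·5·cos(90°) = 155, so CT = √155.

Therefore, the length of CT = √155.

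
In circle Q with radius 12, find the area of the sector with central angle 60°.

Sector area = πr² × θ/360
= π × 12² × 1/6
= π × 144 × 1/6
= 24*pi

24*pi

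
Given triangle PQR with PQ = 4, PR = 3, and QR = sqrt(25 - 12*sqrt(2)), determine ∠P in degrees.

By the inverse law of cosines: cos(P) = (PQ² + PR² - QR²) / (2 × PQ × PR)
cos(P) = (4² + 3² - (sqrt(25 - 12*sqrt(2)))²) / (2 × 4 × 3)
cos(P) = (16 + 9 - (25 - 12*sqrt(2))) / 24
cos(P) = sqrt(2)/2
P = arccos(sqrt(2)/2) = 45°

45°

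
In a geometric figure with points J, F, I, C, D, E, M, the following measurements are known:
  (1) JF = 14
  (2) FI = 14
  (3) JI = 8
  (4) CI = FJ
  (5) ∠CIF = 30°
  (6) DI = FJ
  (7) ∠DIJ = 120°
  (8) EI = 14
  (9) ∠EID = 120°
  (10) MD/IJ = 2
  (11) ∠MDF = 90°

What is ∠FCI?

From the given relations: CI = FJ = 14.
Step 1: By the law of cosines on triangle CIF: CF² = 14² + 14² − 2·14·14·cos(30°) = 52.52, so CF ≈ 7.25.
Step 2: By the inverse law of cosines on triangle FCI: cos(∠FCI) = (7.25² + 14² − 14²) / (2·7.25·14) = 52.52/202.91 = 0.2588, so ∠FCI = 75°.

Therefore, the measure of angle ∠FCI = 75°.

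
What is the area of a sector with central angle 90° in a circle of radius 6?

Sector area = πr² × θ/360
= π × 6² × 1/4
= π × 36 × 1/4
= 9*pi

9*pi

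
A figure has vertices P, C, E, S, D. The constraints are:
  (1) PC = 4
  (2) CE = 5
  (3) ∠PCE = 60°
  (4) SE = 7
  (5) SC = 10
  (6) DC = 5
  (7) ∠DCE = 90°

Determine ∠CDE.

Step 1: By the law of cosines on triangle DCE: DE² = 5² + 5² − 2·5·5·cos(90°) = 50, so DE = 5·√2.
Step 2: By the inverse law of cosines on triangle CDE: cos(∠CDE) = (5² + (5·√2)² − 5²) / (2·5·5·√2) = 50/70.71 = 0.7071, so ∠CDE = 45°.

Therefore, the measure of angle ∠CDE = 45°.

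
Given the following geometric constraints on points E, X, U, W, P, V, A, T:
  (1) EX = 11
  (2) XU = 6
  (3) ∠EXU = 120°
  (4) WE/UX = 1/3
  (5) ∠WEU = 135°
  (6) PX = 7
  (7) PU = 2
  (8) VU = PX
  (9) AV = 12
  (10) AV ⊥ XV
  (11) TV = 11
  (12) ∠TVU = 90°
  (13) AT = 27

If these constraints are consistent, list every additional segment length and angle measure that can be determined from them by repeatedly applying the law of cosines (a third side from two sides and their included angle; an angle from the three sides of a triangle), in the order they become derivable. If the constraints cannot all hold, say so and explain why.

These constraints are not satisfiable: by the triangle inequality in triangle VAT, (9) AV = 12 and (11) TV = 11 force AT ≤ 12 + 11 = 23, but (13) says AT = 27. No planar figure meets all of them, so nothing further can be derived.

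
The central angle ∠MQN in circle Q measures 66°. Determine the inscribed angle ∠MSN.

Inscribed angle = 66° / 2 = 33° (inscribed angle theorem).

33°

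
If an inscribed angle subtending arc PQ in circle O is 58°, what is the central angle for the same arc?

Central angle = 2 × 58° = 116° (inscribed angle theorem).

116°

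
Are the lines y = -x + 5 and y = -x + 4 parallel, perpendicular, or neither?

Slope of line 1: m1 = -1
Slope of line 2: m2 = -1
m1 = m2, so the lines are parallel.

Parallel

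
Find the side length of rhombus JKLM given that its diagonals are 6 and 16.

The diagonals of a rhombus bisect each other at right angles.
Half-diagonals: 6/2 = 3 and 16/2 = 8
side = sqrt(3^2 + 8^2)
side = sqrt(9 + 64)
side = sqrt(73)

sqrt(73)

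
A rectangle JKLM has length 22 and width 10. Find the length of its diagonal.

d = sqrt(22^2 + 10^2) = sqrt(584) = 2*sqrt(146)

2*sqrt(146)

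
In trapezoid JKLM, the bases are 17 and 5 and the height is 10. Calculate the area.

A trapezoid's area equals the midsegment times the height.
The midsegment is (17 + 5) / 2 = 11.
Area = 11 * 10 = 110.

110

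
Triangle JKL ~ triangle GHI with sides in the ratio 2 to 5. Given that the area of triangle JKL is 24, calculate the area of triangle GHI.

Area ratio = (2/5)^2 = 4/25. Area of GHI = 24 * 25/4 = 150.

150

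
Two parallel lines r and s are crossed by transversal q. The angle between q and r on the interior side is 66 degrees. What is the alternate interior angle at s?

Alternate interior angles lie on opposite sides of the transversal, between the parallel lines.
By the alternate interior angle theorem, they are equal: 66 degrees.

66 degrees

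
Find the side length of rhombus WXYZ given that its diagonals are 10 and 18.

In a rhombus, the diagonals bisect each other perpendicularly, creating four congruent right triangles.
Each triangle has legs 5 (half of 10) and 9 (half of 18).
The hypotenuse of each right triangle is a side of the rhombus:
side = sqrt(5^2 + 9^2) = sqrt(106)

sqrt(106)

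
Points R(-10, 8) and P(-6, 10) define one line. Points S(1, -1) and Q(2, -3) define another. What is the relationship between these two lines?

Slope of line 1: m1 = (10 - 8)/(-6 - -10) = 2/4 = 1/2
Slope of line 2: m2 = (-3 - -1)/(2 - 1) = -2/1 = -2
Two lines are perpendicular when the product of their slopes is -1 (negative reciprocals).
m1 * m2 = (1/2) * (-2) = -1, confirming perpendicularity.

Perpendicular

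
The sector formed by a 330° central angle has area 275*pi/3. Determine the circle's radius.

Sector area A = πr² × θ/360, so r² = 360A / (πθ).
r² = 360 × 275*pi/3 / (π × 330)
r² = 100
r = 10

10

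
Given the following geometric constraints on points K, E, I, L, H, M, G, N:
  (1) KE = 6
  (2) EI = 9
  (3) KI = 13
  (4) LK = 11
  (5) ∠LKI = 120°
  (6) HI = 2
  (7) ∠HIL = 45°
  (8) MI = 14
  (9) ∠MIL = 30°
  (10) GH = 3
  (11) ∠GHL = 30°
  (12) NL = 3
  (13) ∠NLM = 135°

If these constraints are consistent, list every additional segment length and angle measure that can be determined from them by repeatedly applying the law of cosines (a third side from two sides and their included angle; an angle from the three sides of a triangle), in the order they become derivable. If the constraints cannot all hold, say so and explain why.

The constraints are consistent. Derivable facts, in order:
After 1 step:
- IL ≈ 20.81
- ∠EIK = 23.86°
- ∠EKI = 37.36°
- ∠IEK = 118.78°
After 2 steps:
- LH ≈ 19.45
- LM ≈ 11.15
- ∠ILK = 32.75°
- ∠KIL = 27.25°
After 3 steps:
- LG ≈ 16.91
- MN ≈ 13.44
- ∠HLI = 4.17°
- ∠IHL = 130.83°
- ∠ILM = 38.87°
- ∠IML = 111.13°
After 4 steps:
- ∠GLH = 5.09°
- ∠HGL = 144.91°
- ∠LMN = 9.08°
- ∠LNM = 35.92°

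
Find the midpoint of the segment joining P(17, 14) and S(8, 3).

The midpoint is the point halfway along the segment.
Move half the horizontal distance: 17 + (8 - 17)/2 = 17 + -9/2 = 25/2
Move half the vertical distance: 14 + (3 - 14)/2 = 14 + -11/2 = 17/2
Midpoint = (25/2, 17/2)

(25/2, 17/2)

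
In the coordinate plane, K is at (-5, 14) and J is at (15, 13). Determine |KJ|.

The horizontal distance is |15 - -5| = 20 and the vertical distance is |13 - 14| = 1.
By the Pythagorean theorem, d = sqrt(20^2 + 1^2) = sqrt(401).

sqrt(401)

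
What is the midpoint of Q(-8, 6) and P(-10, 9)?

The midpoint is the average of the coordinates:
x: (-8 + -10)/2 = -9
y: (6 + 9)/2 = 15/2
Midpoint = (-9, 15/2)

(-9, 15/2)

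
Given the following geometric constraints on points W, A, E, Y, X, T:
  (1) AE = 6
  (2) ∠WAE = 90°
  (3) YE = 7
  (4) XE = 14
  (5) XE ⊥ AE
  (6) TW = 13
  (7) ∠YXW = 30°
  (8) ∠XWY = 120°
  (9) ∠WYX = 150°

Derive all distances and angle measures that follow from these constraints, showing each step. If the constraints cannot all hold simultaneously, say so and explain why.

These constraints are not satisfiable: (7), (8) and (9) are the three interior angles of triangle YXW, which must sum to 180°, but 30° + 120° + 150° = 300°. No planar figure meets all of them, so nothing further can be derived.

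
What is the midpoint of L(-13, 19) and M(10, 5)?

The midpoint is the average of the coordinates:
x: (-13 + 10)/2 = -3/2
y: (19 + 5)/2 = 12
Midpoint = (-3/2, 12)

(-3/2, 12)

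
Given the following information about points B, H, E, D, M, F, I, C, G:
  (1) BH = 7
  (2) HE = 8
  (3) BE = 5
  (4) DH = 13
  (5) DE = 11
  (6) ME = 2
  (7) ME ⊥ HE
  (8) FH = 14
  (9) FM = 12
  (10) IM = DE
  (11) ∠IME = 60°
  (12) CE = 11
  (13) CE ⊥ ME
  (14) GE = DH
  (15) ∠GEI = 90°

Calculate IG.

From the given relations: IM = DE = 11; GE = DH = 13.
Step 1: By the law of cosines on triangle EMI: EI² = 2² + 11² − 2·2·11·cos(60°) = 103, so EI = √103.
Step 2: By the law of cosines on triangle IEG: IG² = √103² + 13² − 2·√103·13·cos(90°) = 272, so IG = 4·√17.

Therefore, the length of IG = 4·√17.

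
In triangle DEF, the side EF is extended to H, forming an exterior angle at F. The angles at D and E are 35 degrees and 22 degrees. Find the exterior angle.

By the exterior angle theorem, an exterior angle of a triangle equals the sum of the two remote interior angles.
Exterior angle = angle D + angle E
Exterior angle = 35 + 22 = 57 degrees

57 degrees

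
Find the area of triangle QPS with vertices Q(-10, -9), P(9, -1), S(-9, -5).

The Shoelace formula computes the area from vertex coordinates by summing cross products.
For vertices (-10,-9), (9,-1), (-9,-5):
Signed sum = -10*-1 - 9*-9 + 9*-5 - -9*-1 + -9*-9 - -10*-5
= 91 + -54 + 31 = 68
Area = (1/2)|68| = 34.

34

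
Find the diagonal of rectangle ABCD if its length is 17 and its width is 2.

d = sqrt(17^2 + 2^2) = sqrt(293)

sqrt(293)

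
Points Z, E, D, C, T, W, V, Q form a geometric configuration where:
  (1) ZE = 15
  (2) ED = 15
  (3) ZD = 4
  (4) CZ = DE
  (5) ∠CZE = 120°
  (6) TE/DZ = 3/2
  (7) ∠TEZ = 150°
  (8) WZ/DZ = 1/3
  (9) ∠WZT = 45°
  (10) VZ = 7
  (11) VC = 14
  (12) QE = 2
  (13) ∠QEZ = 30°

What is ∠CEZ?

From the given relations: CZ = DE = 15.
Step 1: By the law of cosines on triangle EZC: EC² = 15² + 15² − 2·15·15·cos(120°) = 675, so EC = 15·√3.
Step 2: By the inverse law of cosines on triangle CEZ: cos(∠CEZ) = ((15·√3)² + 15² − 15²) / (2·15·√3·15) = 675/779.42 = 0.866, so ∠CEZ = 30°.

Therefore, the measure of angle ∠CEZ = 30°.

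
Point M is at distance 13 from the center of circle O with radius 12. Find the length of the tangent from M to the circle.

The tangent, radius, and line from the external point to the center form a right triangle.
The right angle is where the tangent meets the radius.
By the Pythagorean theorem: tangent² + 12² = 13²
tangent² = 169 - 144 = 25
tangent = 5

5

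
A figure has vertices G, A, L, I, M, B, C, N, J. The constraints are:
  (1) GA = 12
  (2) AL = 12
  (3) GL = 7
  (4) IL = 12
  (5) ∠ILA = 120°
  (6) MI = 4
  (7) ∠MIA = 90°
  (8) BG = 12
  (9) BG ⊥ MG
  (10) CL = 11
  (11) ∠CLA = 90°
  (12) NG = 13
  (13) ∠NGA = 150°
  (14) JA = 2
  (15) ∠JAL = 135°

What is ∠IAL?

Step 1: By the law of cosines on triangle ALI: AI² = 12² + 12² − 2·12·12·cos(120°) = 432, so AI = 12·√3.
Step 2: By the inverse law of cosines on triangle IAL: cos(∠IAL) = ((12·√3)² + 12² − 12²) / (2·12·√3·12) = 432/498.83 = 0.866, so ∠IAL = 30°.

Therefore, the measure of angle ∠IAL = 30°.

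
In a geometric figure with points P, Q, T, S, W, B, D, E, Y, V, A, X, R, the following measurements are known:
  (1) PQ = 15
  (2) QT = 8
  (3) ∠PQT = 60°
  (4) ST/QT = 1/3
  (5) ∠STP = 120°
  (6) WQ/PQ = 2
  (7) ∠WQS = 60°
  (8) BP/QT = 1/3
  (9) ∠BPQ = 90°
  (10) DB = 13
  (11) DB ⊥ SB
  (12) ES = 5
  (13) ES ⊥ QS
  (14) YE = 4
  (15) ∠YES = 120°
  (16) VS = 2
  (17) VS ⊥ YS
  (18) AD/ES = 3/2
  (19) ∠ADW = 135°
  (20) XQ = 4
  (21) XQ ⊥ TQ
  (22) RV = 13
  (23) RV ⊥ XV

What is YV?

Step 1: By the law of cosines on triangle SEY: SY² = 5² + 4² − 2·5·4·cos(120°) = 61, so SY = √61.
Step 2: By the law of cosines on triangle YSV: YV² = √61² + 2² − 2·√61·2·cos(90°) = 65, so YV = √65.

Therefore, the length of YV = √65.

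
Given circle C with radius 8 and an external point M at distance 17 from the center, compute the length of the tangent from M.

The tangent, radius, and line from the external point to the center form a right triangle.
The right angle is where the tangent meets the radius.
By the Pythagorean theorem: tangent² + 8² = 17²
tangent² = 289 - 64 = 225
tangent = 15

15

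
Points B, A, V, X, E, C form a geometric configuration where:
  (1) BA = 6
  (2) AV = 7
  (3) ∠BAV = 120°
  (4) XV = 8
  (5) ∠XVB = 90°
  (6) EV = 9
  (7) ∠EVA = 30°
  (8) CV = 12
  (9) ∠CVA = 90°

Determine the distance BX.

Step 1: By the law of cosines on triangle BAV: BV² = 6² + 7² − 2·6·7·cos(120°) = 127, so BV = √127.
Step 2: By the law of cosines on triangle BVX: BX² = √127² + 8² − 2·√127·8·cos(90°) = 191, so BX = √191.

Therefore, the length of BX = √191.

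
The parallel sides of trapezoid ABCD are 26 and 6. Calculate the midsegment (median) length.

The midsegment of a trapezoid = (base1 + base2) / 2
midsegment = (26 + 6) / 2
midsegment = 32 / 2
midsegment = 16

16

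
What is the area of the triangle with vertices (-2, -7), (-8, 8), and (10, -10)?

The Shoelace formula computes the area from vertex coordinates by summing cross products.
For vertices (-2,-7), (-8,8), (10,-10):
Signed sum = -2*8 - -8*-7 + -8*-10 - 10*8 + 10*-7 - -2*-10
= -72 + 0 + -90 = -162
Area = (1/2)|-162| = 81.

81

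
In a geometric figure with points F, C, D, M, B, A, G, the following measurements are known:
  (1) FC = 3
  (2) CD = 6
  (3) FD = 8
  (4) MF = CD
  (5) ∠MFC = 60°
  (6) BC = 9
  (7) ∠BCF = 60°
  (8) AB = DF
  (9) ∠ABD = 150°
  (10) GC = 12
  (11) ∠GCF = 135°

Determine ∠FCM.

From the given relations: MF = CD = 6.
Step 1: By the law of cosines on triangle CFM: CM² = 3² + 6² − 2·3·6·cos(60°) = 27, so CM = 3·√3.
Step 2: By the inverse law of cosines on triangle FCM: cos(∠FCM) = (3² + (3·√3)² − 6²) / (2·3·3·√3) = 0/31.18 = 0, so ∠FCM = 90°.

Therefore, the measure of angle ∠FCM = 90°.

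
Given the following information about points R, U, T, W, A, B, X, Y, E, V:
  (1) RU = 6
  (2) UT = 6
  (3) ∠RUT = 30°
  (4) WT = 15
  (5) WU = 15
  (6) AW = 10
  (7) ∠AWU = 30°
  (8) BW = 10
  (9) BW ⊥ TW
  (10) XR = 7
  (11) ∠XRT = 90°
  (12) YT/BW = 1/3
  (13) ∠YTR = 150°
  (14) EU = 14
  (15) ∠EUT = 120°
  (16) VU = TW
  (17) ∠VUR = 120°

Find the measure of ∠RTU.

Step 1: By the law of cosines on triangle TUR: TR² = 6² + 6² − 2·6·6·cos(30°) = 9.65, so TR ≈ 3.11.
Step 2: By the inverse law of cosines on triangle RTU: cos(∠RTU) = (3.11² + 6² − 6²) / (2·3.11·6) = 9.65/37.27 = 0.2588, so ∠RTU = 75°.

Therefore, the measure of angle ∠RTU = 75°.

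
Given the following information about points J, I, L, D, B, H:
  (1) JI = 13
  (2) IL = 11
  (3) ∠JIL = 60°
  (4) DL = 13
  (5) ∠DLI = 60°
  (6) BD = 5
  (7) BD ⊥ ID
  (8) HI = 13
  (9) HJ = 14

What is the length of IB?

Step 1: By the law of cosines on triangle DLI: DI² = 13² + 11² − 2·13·11·cos(60°) = 147, so DI = 7·√3.
Step 2: By the law of cosines on triangle IDB: IB² = (7·√3)² + 5² − 2·7·√3·5·cos(90°) = 172, so IB = 2·√43.

Therefore, the length of IB = 2·√43.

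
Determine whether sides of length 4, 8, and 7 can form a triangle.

Yes.
The triangle inequality requires that the sum of any two sides exceeds the third.
Here 4 + 7 = 11 > 8, so the condition is met.

Yes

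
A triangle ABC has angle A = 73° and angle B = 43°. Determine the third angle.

By the triangle angle sum property, the three interior angles of any triangle add up to 180°.
We know angle A = 73° and angle B = 43°, so their sum is 116°.
Therefore angle C = 180° - 116° = 64°.

64 degrees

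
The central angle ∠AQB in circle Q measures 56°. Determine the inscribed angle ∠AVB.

Inscribed angle = 56° / 2 = 28° (inscribed angle theorem).

28°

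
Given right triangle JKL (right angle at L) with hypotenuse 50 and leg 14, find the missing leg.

KL = sqrt(50^2 - 14^2) = sqrt(2304) = 48

48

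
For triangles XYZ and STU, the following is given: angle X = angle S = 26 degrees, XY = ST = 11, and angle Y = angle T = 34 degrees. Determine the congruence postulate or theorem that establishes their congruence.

Consider the given information: angle X = angle S = 26 degrees, XY = ST = 11, and angle Y = angle T = 34 degrees
This is not SSS or HL: SSS requires all three pairs of sides, but we don't have that. HL only applies to right triangles with matching hypotenuse and leg.
The correct criterion is ASA. Two pairs of corresponding angles and the included side are equal (Angle-Side-Angle).

ASA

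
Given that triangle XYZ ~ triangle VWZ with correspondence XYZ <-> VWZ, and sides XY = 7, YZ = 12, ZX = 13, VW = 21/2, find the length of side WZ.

Since the triangles are similar, the ratio of corresponding sides is constant.
Scale factor k = VW / XY = 21/2 / 7 = 3/2
WZ = k * YZ = 3/2 * 12 = 18

18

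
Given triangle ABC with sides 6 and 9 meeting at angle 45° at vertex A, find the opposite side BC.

By the law of cosines: BC^2 = AB^2 + AC^2 - 2*AB*AC*cos(A)
BC^2 = 6^2 + 9^2 - 2*6*9*cos(45°)
BC^2 = 36 + 81 - 108*(sqrt(2)/2)
BC^2 = 117 - 54*sqrt(2)
BC = 3*sqrt(13 - 6*sqrt(2))

3*sqrt(13 - 6*sqrt(2))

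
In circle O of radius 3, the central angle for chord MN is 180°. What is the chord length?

Drop a perpendicular from the center to the chord, bisecting both the chord and the central angle.
Each half-chord = r sin(θ/2) = 3 sin(90°).
The full chord = 2 × 3 × sin(90°) = 6.

6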